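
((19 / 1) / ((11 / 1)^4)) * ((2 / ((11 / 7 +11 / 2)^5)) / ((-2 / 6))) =-20437312 / 46411484401953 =-0.00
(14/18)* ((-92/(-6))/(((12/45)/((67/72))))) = 53935/1296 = 41.62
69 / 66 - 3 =-43 / 22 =-1.95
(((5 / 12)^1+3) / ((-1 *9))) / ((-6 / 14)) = 0.89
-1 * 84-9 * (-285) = 2481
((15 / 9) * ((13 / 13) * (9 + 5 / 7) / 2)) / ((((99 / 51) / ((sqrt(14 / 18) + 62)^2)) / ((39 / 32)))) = 20096.98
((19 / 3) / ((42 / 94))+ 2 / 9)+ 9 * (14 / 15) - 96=-23059 / 315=-73.20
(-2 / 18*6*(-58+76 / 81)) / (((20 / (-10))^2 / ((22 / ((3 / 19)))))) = 1325.10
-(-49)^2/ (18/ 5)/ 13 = -12005/ 234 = -51.30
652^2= 425104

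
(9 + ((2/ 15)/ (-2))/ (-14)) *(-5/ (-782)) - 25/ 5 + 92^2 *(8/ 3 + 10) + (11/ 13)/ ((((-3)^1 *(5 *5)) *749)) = 122445028646221/ 1142150100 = 107205.72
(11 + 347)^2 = 128164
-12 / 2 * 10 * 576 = -34560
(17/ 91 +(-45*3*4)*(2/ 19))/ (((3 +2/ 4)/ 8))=-1567312/ 12103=-129.50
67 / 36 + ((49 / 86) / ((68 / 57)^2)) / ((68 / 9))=465834577 / 243370368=1.91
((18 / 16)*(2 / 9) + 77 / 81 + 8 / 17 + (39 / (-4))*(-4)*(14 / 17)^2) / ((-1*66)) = -2633141 / 6179976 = -0.43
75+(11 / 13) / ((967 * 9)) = 8485436 / 113139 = 75.00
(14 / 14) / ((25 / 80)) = 16 / 5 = 3.20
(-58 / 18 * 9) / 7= -29 / 7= -4.14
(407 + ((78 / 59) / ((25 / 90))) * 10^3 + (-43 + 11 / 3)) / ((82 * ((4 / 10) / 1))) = 4537385 / 29028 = 156.31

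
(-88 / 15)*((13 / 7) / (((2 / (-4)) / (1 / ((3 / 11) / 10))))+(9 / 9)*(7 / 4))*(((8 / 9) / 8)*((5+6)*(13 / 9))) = 1392.43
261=261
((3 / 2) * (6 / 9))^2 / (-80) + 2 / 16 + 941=75289 / 80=941.11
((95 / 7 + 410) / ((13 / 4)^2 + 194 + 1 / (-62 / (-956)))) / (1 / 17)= 25000880 / 763777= 32.73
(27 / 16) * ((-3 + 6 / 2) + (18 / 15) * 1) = 81 / 40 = 2.02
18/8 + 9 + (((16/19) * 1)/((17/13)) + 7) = 24411/1292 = 18.89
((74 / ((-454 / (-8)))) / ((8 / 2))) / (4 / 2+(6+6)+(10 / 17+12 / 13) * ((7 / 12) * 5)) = 0.02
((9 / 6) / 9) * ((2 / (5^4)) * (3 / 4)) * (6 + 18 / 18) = 7 / 2500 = 0.00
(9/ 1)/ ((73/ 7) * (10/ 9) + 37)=567/ 3061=0.19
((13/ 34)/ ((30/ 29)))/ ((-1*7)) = -377/ 7140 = -0.05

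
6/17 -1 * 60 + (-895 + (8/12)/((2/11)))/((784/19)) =-232045/2856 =-81.25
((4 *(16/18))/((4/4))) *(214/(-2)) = -3424/9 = -380.44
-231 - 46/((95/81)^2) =-2386581/9025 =-264.44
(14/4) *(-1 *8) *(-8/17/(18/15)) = 560/51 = 10.98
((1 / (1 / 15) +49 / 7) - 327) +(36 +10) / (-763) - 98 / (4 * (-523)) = -243430619 / 798098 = -305.01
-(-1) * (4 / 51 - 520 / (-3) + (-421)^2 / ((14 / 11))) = 33185339 / 238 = 139434.20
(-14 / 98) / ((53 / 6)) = -6 / 371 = -0.02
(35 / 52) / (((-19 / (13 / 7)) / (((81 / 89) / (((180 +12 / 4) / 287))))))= -38745 / 412604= -0.09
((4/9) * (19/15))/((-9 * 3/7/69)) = -12236/1215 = -10.07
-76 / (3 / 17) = -430.67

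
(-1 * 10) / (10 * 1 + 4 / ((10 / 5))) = -5 / 6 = -0.83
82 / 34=41 / 17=2.41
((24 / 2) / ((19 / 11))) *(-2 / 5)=-264 / 95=-2.78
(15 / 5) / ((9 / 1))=1 / 3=0.33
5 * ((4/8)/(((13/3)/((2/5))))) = 0.23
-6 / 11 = -0.55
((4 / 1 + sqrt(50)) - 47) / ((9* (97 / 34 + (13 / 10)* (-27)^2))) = -85 / 16911 + 425* sqrt(2) / 727173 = -0.00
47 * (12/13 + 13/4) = 196.13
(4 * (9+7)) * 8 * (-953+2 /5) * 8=-3901849.60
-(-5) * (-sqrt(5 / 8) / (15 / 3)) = -sqrt(10) / 4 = -0.79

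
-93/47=-1.98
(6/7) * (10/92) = 15/161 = 0.09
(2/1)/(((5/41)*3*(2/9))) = 123/5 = 24.60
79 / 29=2.72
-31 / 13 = -2.38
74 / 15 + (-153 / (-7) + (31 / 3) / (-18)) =49549 / 1890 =26.22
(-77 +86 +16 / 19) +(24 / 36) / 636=178417 / 18126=9.84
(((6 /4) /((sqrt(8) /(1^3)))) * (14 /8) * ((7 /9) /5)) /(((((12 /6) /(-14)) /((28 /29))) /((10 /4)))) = -2401 * sqrt(2) /1392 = -2.44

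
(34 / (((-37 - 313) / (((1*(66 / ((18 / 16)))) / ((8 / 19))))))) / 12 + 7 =5.87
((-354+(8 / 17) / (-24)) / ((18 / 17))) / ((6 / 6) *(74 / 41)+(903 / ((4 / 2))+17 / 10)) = -3701275 / 5036904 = -0.73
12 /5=2.40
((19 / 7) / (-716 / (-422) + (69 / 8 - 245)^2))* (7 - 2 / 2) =1539456 / 5281736621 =0.00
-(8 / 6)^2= -1.78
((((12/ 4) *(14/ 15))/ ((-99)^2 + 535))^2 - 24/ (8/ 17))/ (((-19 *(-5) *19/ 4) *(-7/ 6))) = 102158956653/ 1054557532000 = 0.10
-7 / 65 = -0.11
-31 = -31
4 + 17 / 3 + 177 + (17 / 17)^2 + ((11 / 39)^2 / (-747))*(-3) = 71074930 / 378729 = 187.67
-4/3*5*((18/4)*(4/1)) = -120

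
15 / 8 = 1.88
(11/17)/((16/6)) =0.24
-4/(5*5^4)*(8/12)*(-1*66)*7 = 1232/3125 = 0.39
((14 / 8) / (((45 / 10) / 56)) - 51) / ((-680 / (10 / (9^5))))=263 / 36137988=0.00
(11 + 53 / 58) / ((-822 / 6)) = -0.09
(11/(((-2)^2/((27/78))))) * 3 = 297/104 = 2.86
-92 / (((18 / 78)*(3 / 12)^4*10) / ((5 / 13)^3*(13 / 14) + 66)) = -920182528 / 1365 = -674126.39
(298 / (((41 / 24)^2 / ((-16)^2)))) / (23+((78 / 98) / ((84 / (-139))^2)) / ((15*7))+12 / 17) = 9039623254179840 / 8204942611541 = 1101.73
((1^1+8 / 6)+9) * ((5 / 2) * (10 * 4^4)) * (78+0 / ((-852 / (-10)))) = 5657600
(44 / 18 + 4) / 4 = 29 / 18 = 1.61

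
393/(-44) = -393/44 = -8.93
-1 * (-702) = 702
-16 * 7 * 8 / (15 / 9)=-537.60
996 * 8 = 7968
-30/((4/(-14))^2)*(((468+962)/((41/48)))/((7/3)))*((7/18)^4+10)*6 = -52660658050/3321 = -15856867.83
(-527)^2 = 277729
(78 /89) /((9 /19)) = 494 /267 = 1.85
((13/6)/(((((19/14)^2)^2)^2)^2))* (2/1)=28313393391521824768/865324240702863503043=0.03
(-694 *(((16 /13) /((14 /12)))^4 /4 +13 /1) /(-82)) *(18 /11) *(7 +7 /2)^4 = 230881393519191 /103048088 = 2240520.89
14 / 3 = 4.67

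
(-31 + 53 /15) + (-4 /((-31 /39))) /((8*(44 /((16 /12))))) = -280789 /10230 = -27.45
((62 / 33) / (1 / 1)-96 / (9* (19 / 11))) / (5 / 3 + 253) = -1347 / 79838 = -0.02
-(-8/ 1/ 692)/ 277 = 2/ 47921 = 0.00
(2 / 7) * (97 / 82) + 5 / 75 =1742 / 4305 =0.40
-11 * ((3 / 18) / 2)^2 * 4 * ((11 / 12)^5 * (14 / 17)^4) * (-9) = 4253517961 / 5195674368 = 0.82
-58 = -58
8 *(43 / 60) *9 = 258 / 5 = 51.60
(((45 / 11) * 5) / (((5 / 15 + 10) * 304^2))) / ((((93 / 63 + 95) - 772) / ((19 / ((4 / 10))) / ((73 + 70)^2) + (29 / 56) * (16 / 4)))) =-601107075 / 9141839171305984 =-0.00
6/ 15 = 2/ 5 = 0.40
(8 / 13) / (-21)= -8 / 273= -0.03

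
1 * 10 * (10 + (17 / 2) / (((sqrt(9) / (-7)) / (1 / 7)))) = 71.67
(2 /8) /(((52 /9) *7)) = 9 /1456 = 0.01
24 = 24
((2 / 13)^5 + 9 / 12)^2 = 1241011596049 / 2205735869584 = 0.56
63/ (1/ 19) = 1197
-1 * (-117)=117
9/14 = 0.64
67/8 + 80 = 88.38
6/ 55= 0.11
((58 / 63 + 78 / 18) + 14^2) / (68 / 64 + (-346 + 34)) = -202864 / 313425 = -0.65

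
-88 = -88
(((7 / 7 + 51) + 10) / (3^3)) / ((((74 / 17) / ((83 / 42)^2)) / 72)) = 7261006 / 48951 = 148.33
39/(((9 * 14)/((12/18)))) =13/63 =0.21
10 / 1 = 10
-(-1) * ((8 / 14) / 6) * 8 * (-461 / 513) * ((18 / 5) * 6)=-29504 / 1995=-14.79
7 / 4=1.75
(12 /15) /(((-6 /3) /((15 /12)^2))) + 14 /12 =13 /24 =0.54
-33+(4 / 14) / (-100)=-11551 / 350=-33.00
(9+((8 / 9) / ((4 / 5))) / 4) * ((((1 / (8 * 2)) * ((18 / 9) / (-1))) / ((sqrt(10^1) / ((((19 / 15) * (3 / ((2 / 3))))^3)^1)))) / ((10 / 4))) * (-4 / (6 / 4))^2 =-193.19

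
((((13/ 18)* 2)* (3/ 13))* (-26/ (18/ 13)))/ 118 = -169/ 3186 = -0.05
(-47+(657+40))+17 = 667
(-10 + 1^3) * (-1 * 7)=63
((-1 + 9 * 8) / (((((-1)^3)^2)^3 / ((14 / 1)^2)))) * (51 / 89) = 709716 / 89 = 7974.34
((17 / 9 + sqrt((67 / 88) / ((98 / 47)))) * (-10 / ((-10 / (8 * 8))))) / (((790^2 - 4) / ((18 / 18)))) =sqrt(34639) / 3003462 + 34 / 175527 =0.00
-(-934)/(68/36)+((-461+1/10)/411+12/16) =69045419/139740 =494.10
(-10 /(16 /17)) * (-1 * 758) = 32215 /4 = 8053.75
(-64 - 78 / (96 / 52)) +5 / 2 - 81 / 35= -14849 / 140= -106.06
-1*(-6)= 6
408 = 408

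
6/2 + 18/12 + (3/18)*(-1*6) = 7/2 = 3.50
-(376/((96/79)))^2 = -13786369/144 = -95738.67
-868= -868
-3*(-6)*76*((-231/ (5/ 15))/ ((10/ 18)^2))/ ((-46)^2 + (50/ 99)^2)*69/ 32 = -6491332329867/ 2074141600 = -3129.65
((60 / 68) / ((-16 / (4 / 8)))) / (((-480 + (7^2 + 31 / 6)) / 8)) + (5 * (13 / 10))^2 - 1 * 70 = -964239 / 34748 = -27.75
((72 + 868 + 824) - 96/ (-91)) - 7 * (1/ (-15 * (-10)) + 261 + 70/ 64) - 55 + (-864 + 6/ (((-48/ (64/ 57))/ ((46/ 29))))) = -39666368489/ 40112800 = -988.87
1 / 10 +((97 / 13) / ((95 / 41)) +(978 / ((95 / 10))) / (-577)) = 4477697 / 1425190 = 3.14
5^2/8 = 25/8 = 3.12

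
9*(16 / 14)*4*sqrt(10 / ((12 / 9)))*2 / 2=144*sqrt(30) / 7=112.67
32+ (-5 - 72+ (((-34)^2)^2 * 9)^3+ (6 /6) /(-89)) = 154833360378692089610330 /89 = 1739700678412270669778.99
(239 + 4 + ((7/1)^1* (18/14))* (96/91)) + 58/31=717565/2821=254.37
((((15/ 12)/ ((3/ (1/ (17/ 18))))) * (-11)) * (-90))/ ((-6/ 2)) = -2475/ 17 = -145.59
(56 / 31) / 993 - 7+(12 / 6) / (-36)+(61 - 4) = 9224975 / 184698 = 49.95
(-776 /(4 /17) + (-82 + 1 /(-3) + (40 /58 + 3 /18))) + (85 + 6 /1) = -572195 /174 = -3288.48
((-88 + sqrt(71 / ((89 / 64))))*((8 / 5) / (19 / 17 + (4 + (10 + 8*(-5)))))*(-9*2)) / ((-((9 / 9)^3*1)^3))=23936 / 235 - 2176*sqrt(6319) / 20915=93.58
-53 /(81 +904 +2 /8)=-212 /3941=-0.05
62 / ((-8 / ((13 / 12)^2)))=-5239 / 576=-9.10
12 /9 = 4 /3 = 1.33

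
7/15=0.47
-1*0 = 0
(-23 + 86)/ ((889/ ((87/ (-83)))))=-783/ 10541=-0.07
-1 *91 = -91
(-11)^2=121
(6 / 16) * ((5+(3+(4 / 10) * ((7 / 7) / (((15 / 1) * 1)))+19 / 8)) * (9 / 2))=56169 / 3200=17.55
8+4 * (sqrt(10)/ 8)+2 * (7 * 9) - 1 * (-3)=sqrt(10)/ 2+137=138.58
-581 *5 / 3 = -968.33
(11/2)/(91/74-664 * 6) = -407/294725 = -0.00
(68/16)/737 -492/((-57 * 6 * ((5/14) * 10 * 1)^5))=0.01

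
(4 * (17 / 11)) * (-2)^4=1088 / 11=98.91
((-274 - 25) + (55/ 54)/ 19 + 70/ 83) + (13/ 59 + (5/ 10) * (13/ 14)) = -20920561033/ 70340508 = -297.42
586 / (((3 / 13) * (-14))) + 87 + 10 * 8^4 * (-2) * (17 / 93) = -3269974 / 217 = -15069.00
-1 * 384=-384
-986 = -986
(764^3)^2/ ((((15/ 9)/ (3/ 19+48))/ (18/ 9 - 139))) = -14957295131214428295168/ 19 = -787226059537601489219.37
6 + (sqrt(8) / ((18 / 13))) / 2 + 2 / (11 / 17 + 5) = 13 * sqrt(2) / 18 + 305 / 48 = 7.38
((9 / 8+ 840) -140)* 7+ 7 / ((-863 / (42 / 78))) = 440491205 / 89752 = 4907.87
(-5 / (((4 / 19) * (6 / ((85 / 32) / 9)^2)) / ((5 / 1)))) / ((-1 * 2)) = 3431875 / 3981312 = 0.86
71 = 71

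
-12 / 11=-1.09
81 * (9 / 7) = 729 / 7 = 104.14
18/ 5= 3.60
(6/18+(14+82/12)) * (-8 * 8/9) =-4064/27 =-150.52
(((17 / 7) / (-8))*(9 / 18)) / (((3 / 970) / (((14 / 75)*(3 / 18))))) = -1649 / 1080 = -1.53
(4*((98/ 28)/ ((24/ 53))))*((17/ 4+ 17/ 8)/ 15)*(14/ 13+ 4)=69377/ 1040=66.71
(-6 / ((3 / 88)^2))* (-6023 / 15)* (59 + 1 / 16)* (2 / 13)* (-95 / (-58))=11631376680 / 377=30852458.04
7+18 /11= 8.64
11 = 11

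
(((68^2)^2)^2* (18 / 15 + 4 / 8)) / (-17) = -228581619826688 / 5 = -45716323965337.60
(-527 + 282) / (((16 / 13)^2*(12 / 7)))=-289835 / 3072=-94.35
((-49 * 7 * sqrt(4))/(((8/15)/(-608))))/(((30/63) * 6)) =273714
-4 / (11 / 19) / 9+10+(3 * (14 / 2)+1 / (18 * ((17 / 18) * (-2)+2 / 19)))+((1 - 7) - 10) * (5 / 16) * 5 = 314099 / 60390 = 5.20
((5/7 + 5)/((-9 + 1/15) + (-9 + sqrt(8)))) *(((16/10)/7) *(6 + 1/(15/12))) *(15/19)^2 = -395107200/1248153529- 44064000 *sqrt(2)/1248153529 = -0.37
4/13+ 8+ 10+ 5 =303/13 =23.31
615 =615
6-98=-92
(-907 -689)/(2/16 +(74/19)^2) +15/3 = -1462801/14723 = -99.35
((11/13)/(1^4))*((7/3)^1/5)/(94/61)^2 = 286517/1723020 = 0.17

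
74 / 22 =37 / 11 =3.36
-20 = -20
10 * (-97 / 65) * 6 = -1164 / 13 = -89.54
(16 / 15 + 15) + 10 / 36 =1471 / 90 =16.34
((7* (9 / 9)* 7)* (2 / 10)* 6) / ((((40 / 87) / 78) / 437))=217962927 / 50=4359258.54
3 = 3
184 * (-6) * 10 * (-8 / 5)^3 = 1130496 / 25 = 45219.84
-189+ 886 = 697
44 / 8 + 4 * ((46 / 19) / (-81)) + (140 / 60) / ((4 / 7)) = 58259 / 6156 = 9.46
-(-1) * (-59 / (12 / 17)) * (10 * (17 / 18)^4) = -418857815 / 629856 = -665.01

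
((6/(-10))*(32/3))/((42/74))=-1184/105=-11.28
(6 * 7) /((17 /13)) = 546 /17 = 32.12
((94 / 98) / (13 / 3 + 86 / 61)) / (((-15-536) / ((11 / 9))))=-31537 / 85127847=-0.00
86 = 86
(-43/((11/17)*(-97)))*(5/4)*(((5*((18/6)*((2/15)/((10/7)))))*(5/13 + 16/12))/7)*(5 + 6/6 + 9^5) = 17376.40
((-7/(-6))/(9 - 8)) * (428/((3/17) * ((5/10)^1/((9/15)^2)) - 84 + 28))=-50932/5687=-8.96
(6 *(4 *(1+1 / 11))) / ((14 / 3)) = 432 / 77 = 5.61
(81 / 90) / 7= 9 / 70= 0.13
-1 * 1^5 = -1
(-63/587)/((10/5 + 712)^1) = -3/19958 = -0.00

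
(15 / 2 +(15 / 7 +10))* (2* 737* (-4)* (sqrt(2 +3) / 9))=-810700* sqrt(5) / 63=-28774.29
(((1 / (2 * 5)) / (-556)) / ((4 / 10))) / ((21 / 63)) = -3 / 2224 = -0.00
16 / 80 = 1 / 5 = 0.20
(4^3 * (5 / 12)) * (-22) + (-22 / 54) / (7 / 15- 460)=-36394985 / 62037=-586.67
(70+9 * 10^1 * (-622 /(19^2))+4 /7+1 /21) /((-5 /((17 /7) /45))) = 10883689 /11940075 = 0.91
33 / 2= 16.50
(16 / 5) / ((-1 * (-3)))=16 / 15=1.07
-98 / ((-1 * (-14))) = -7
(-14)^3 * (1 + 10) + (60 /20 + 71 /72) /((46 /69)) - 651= -1479793 /48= -30829.02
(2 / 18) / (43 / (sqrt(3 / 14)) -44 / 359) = 7898 / 5004311637 + 5541883*sqrt(42) / 30025869822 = 0.00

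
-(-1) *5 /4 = 5 /4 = 1.25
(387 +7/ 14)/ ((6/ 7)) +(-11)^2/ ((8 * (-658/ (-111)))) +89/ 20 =36249337/ 78960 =459.08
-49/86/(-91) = 7/1118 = 0.01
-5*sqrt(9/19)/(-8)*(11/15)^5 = 161051*sqrt(19)/7695000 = 0.09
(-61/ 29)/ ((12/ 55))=-3355/ 348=-9.64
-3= -3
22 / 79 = 0.28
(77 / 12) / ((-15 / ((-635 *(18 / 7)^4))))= 4073652 / 343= 11876.54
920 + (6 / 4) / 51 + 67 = 33559 / 34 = 987.03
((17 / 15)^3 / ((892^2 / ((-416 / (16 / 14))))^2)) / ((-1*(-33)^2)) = -40684553 / 145425676171446000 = -0.00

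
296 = 296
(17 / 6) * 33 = 187 / 2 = 93.50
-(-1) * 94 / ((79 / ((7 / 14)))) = 47 / 79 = 0.59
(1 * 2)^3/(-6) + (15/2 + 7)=79/6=13.17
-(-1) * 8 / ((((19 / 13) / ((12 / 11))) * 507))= 32 / 2717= 0.01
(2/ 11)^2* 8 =0.26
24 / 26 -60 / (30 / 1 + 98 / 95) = -1.01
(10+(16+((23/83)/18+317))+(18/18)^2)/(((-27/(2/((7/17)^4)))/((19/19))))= -886.44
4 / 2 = 2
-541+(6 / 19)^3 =-3710503 / 6859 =-540.97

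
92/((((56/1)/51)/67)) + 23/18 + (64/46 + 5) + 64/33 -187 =86648410/15939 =5436.25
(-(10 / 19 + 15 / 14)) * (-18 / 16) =3825 / 2128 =1.80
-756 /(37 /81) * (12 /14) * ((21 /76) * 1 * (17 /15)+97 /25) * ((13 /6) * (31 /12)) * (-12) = 399533.60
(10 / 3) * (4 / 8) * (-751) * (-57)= 71345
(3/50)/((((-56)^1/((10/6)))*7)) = -1/3920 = -0.00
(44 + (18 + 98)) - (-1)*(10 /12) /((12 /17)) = 11605 /72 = 161.18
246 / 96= 41 / 16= 2.56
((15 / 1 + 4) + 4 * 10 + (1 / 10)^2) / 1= 5901 / 100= 59.01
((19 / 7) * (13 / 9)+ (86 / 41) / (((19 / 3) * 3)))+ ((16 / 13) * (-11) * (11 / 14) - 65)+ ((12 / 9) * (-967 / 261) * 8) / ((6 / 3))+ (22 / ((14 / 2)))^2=-31661823002 / 388542609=-81.49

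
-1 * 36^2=-1296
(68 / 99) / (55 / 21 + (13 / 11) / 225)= 5950 / 22733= 0.26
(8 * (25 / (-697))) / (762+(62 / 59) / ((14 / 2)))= -10325 / 27424162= -0.00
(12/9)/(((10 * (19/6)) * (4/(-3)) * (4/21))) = -0.17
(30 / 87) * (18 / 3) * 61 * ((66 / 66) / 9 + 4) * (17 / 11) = 767380 / 957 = 801.86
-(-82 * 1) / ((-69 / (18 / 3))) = -164 / 23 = -7.13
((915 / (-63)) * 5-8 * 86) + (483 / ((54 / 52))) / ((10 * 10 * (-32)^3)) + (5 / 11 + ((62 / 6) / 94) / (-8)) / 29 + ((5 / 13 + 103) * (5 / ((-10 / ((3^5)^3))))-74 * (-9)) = -741728210.30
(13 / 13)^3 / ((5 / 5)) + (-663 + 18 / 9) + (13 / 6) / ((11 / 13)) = -43391 / 66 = -657.44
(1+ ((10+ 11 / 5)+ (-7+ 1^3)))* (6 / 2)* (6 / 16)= 81 / 10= 8.10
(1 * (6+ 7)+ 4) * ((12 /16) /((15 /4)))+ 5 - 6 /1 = 12 /5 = 2.40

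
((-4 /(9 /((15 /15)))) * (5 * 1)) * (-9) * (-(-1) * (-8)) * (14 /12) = -560 /3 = -186.67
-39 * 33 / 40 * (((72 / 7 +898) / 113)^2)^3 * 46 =-488843149021110251991816336 / 1224697708713481205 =-399154130.48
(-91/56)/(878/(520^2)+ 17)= -219700/2298839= -0.10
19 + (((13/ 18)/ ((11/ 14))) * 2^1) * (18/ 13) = 237/ 11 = 21.55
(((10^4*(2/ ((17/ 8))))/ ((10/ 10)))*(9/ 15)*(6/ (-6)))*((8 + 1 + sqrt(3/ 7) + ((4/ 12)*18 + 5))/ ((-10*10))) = 960*sqrt(21)/ 119 + 19200/ 17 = 1166.38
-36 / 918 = -0.04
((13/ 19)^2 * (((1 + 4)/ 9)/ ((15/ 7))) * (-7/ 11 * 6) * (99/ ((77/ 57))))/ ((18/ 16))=-30.19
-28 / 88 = -0.32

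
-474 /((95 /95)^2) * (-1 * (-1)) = -474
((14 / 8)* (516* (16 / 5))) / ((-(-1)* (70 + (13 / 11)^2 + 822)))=249744 / 77215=3.23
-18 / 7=-2.57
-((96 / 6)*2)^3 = -32768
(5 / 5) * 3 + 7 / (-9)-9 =-61 / 9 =-6.78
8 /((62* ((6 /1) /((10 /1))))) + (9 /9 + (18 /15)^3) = 34213 /11625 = 2.94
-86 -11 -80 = -177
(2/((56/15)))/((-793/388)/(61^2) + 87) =88755/14413721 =0.01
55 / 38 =1.45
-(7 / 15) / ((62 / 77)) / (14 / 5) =-77 / 372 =-0.21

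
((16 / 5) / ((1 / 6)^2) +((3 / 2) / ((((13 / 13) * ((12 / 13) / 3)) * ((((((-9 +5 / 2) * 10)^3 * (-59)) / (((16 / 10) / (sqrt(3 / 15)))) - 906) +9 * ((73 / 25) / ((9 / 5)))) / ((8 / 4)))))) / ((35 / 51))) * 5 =1611375918750 * sqrt(5) / 229716504582969523 +132316706640499643088 / 229716504582969523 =576.00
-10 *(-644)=6440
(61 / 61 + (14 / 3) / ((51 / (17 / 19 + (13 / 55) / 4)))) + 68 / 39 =3922649 / 1385670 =2.83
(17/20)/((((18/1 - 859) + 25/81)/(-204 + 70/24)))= 58293/286720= 0.20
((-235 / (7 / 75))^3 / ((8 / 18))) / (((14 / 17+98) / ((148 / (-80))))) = 413256095859375 / 614656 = 672337203.02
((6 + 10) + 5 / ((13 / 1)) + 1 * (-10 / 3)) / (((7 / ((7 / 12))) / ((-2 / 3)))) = -509 / 702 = -0.73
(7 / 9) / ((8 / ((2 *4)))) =7 / 9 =0.78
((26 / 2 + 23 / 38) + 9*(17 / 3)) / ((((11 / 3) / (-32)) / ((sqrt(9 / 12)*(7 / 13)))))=-412440*sqrt(3) / 2717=-262.92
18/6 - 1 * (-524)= 527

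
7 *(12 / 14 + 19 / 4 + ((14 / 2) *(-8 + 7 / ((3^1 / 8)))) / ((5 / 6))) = 13329 / 20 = 666.45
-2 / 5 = -0.40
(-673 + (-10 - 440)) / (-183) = 1123 / 183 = 6.14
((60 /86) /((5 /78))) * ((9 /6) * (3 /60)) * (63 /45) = 2457 /2150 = 1.14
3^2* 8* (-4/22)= -13.09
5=5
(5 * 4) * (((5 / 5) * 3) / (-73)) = -60 / 73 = -0.82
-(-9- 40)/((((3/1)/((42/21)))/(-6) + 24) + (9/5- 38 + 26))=980/271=3.62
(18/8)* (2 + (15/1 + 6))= 207/4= 51.75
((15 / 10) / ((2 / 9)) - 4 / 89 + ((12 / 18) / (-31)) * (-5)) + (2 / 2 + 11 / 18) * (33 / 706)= 6.89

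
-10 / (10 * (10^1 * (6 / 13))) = -13 / 60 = -0.22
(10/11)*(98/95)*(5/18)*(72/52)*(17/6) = 8330/8151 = 1.02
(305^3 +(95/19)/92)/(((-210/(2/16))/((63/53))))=-1566168903/78016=-20074.97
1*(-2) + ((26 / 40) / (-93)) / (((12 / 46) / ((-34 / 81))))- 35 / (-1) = 14920423 / 451980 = 33.01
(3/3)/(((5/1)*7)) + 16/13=1.26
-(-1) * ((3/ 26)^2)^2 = 81/ 456976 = 0.00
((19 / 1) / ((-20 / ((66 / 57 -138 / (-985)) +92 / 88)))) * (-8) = 964869 / 54175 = 17.81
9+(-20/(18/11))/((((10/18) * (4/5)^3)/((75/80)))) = -16017/512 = -31.28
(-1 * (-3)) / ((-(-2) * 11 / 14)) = 21 / 11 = 1.91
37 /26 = 1.42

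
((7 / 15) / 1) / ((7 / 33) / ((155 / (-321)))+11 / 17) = 40579 / 18066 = 2.25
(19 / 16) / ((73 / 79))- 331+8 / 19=-329.29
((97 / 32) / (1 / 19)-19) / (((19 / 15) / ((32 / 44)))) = 975 / 44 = 22.16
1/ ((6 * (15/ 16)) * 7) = 8/ 315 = 0.03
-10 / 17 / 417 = -10 / 7089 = -0.00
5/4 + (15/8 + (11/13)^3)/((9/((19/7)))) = 316081/158184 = 2.00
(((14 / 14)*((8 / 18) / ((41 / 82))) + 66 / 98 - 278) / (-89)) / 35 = 121909 / 1373715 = 0.09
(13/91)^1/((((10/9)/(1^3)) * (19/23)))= 207/1330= 0.16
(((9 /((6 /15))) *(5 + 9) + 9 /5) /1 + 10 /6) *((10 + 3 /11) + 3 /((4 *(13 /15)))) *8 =28376.94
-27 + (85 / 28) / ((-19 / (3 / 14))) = -201351 / 7448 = -27.03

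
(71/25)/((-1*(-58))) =71/1450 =0.05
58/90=29/45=0.64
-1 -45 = -46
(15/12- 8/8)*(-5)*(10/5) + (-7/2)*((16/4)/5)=-53/10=-5.30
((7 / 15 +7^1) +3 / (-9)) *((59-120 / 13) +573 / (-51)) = 911212 / 3315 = 274.88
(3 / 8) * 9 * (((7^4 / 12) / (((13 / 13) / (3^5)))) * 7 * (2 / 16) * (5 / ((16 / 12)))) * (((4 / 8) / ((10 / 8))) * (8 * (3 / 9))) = 36756909 / 64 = 574326.70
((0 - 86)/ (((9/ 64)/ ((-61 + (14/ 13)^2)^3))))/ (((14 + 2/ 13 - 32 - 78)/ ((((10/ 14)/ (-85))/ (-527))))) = -21.80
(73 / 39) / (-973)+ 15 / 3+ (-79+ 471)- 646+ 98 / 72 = -112766711 / 455364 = -247.64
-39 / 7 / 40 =-39 / 280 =-0.14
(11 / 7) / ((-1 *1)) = -11 / 7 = -1.57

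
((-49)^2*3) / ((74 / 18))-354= 1398.08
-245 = -245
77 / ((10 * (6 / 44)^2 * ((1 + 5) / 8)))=74536 / 135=552.12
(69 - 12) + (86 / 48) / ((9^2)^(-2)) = 94497 / 8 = 11812.12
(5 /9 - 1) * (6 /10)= -4 /15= -0.27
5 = 5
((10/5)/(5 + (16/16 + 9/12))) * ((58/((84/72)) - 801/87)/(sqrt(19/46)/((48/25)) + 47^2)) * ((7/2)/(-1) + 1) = -1426042746880/104985124143487 + 21928000 * sqrt(874)/314955372430461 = -0.01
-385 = -385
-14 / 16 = -7 / 8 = -0.88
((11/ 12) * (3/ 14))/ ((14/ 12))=33/ 196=0.17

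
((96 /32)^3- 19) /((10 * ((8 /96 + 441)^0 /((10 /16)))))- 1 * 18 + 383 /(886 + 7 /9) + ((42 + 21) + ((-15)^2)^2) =50670.93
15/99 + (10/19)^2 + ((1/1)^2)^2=17018/11913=1.43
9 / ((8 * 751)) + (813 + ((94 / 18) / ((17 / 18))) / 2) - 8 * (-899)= 817881209 / 102136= 8007.77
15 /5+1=4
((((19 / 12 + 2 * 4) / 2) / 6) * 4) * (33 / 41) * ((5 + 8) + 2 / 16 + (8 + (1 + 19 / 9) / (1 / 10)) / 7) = 11930215 / 247968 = 48.11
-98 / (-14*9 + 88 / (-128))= 1568 / 2027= 0.77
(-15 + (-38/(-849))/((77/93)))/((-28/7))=325687/87164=3.74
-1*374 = -374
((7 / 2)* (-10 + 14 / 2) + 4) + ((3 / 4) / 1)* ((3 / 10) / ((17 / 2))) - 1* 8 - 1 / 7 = -34787 / 2380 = -14.62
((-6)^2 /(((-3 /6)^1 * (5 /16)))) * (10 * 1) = -2304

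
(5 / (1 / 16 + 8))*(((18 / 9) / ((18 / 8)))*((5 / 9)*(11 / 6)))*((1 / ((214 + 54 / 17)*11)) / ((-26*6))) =-1700 / 1128397959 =-0.00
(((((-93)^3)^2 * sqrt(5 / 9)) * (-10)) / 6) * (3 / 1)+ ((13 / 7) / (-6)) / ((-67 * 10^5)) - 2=-2411190051613.71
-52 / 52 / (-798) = 1 / 798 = 0.00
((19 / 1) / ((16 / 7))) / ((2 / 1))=133 / 32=4.16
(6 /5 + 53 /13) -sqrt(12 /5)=343 /65 -2*sqrt(15) /5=3.73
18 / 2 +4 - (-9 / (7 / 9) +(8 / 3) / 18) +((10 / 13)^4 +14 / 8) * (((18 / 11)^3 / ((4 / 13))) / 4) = 141042498083 / 4421400984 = 31.90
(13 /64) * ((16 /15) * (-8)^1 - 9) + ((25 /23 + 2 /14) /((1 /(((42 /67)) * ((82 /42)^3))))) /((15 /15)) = 1104066143 /507420480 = 2.18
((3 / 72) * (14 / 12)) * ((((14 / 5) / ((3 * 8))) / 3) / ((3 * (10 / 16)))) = 0.00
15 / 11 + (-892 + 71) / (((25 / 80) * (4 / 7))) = -252793 / 55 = -4596.24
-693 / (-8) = 693 / 8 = 86.62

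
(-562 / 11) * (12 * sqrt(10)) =-6744 * sqrt(10) / 11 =-1938.76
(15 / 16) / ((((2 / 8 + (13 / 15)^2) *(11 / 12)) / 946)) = 870750 / 901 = 966.43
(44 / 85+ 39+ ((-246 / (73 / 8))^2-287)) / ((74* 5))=108553098 / 83798525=1.30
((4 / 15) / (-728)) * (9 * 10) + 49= 4456 / 91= 48.97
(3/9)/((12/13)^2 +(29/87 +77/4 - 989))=-676/1964249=-0.00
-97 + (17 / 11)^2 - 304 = -398.61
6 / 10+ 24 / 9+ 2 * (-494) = -14771 / 15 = -984.73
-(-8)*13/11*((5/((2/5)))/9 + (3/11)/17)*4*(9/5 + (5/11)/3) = 316729504/3054645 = 103.69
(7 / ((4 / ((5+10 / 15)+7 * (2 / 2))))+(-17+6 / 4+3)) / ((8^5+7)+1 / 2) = 58 / 196653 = 0.00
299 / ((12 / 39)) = 3887 / 4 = 971.75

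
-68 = -68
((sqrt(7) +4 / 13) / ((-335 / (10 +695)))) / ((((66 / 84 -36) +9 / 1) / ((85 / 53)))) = 671160 / 16941821 +167790 * sqrt(7) / 1303217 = 0.38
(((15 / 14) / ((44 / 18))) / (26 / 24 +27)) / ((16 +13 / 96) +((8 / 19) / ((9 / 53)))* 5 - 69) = -443232 / 1149203363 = -0.00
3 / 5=0.60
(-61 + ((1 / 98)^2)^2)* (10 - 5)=-28132228875 / 92236816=-305.00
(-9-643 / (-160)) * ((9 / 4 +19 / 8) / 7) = -29489 / 8960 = -3.29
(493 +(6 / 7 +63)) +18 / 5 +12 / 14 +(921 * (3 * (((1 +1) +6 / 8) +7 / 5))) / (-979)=75328433 / 137060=549.60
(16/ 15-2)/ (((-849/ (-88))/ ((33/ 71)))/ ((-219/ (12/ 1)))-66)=247324/ 17790735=0.01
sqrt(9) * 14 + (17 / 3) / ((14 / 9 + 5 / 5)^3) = 515145 / 12167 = 42.34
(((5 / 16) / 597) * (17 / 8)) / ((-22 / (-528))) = 85 / 3184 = 0.03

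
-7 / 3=-2.33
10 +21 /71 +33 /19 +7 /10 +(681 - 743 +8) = -556697 /13490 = -41.27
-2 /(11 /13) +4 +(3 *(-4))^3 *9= -171054 /11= -15550.36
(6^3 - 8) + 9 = 217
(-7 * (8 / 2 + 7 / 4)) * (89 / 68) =-14329 / 272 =-52.68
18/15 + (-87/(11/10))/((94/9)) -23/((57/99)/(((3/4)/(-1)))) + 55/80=19076653/785840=24.28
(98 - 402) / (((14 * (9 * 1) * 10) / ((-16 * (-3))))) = -1216 / 105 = -11.58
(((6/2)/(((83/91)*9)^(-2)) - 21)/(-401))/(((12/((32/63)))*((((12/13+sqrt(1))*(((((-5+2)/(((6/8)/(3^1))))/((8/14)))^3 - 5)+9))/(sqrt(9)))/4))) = 16001344/1241404662225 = 0.00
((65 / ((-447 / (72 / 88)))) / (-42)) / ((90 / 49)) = 91 / 59004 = 0.00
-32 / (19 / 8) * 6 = -1536 / 19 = -80.84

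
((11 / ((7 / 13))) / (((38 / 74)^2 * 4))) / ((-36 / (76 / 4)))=-195767 / 19152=-10.22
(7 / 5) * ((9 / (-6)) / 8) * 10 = -21 / 8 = -2.62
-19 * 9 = -171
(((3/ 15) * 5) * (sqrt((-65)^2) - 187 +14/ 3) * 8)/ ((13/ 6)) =-5632/ 13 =-433.23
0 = 0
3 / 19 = 0.16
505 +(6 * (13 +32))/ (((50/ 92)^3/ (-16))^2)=130997338493429/ 48828125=2682825.49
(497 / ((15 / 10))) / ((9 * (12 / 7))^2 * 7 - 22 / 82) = 285278 / 1434441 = 0.20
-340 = -340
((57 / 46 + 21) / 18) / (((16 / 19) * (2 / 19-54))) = -123101 / 4521984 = -0.03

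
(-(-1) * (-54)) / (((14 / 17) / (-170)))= 78030 / 7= 11147.14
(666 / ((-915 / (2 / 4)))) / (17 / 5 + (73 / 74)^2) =-607836 / 7303957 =-0.08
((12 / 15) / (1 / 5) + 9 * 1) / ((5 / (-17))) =-221 / 5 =-44.20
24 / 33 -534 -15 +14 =-5877 / 11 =-534.27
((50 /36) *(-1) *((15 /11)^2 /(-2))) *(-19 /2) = -11875 /968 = -12.27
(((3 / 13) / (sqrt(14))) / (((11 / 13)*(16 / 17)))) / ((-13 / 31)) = -0.18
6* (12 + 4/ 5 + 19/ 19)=82.80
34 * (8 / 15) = 272 / 15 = 18.13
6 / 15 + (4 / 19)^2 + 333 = 333.44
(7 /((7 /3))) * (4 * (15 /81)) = 20 /9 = 2.22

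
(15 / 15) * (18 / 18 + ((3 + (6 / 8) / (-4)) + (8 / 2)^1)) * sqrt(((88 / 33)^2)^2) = 500 / 9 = 55.56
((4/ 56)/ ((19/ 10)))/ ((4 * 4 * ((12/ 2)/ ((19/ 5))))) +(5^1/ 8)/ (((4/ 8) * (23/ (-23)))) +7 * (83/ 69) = 36949/ 5152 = 7.17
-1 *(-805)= 805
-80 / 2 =-40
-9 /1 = -9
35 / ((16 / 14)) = 245 / 8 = 30.62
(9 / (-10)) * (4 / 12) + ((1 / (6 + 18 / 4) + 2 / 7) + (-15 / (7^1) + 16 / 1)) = 13.94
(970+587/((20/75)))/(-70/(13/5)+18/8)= -164905/1283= -128.53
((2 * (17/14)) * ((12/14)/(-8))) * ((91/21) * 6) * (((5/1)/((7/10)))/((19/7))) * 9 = -160.23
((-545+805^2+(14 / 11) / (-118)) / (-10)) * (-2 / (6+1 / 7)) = 2941501591 / 139535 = 21080.74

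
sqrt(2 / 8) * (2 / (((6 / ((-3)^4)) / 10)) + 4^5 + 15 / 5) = 1297 / 2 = 648.50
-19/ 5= -3.80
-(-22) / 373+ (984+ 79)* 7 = 2775515 / 373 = 7441.06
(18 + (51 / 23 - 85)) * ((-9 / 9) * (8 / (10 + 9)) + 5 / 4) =-46935 / 874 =-53.70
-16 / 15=-1.07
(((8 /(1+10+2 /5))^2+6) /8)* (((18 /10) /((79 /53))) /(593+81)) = 558991 /384436120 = 0.00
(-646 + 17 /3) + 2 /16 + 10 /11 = -168775 /264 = -639.30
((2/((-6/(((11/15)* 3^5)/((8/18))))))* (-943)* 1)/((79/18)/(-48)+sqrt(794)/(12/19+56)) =310322.76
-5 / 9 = -0.56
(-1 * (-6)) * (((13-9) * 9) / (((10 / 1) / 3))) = 324 / 5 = 64.80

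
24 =24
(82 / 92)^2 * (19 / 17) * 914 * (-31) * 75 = -33935985975 / 17986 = -1886800.07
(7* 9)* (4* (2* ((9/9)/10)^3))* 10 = 126/25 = 5.04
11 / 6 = 1.83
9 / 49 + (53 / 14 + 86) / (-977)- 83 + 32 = -4874259 / 95746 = -50.91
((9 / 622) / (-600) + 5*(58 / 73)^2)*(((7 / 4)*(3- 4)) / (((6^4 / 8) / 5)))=-14646744091 / 85915416960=-0.17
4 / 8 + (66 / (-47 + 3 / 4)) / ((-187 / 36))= 0.77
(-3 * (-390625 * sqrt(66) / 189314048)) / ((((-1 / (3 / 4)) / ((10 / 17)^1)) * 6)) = -5859375 * sqrt(66) / 12873355264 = -0.00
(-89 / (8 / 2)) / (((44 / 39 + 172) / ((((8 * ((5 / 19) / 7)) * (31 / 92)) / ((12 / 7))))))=-179335 / 23604992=-0.01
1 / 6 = 0.17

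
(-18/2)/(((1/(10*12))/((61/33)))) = -21960/11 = -1996.36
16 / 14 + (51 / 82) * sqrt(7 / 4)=51 * sqrt(7) / 164 + 8 / 7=1.97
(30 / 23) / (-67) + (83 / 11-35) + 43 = 263181 / 16951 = 15.53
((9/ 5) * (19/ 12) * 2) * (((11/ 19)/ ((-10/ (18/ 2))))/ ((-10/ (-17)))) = -5049/ 1000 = -5.05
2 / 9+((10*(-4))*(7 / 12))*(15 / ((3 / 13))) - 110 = -14638 / 9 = -1626.44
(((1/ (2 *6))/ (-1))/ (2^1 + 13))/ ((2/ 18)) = -1/ 20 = -0.05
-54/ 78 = -9/ 13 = -0.69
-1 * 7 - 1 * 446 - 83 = -536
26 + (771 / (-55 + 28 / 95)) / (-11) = 1559587 / 57167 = 27.28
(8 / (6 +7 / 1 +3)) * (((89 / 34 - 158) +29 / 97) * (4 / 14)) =-511465 / 23086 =-22.15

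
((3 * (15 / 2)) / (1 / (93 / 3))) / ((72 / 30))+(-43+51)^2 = 2837 / 8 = 354.62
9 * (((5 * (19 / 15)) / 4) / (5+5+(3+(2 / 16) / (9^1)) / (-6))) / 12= 513 / 4103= 0.13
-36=-36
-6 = -6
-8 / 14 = -4 / 7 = -0.57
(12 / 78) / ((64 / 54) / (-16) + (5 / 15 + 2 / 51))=0.52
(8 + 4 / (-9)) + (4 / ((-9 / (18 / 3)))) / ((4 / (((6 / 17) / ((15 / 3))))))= 5744 / 765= 7.51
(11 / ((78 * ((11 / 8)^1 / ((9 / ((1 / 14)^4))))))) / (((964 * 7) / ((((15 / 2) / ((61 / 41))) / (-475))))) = -1012536 / 18155735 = -0.06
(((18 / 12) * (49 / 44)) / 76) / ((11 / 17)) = 2499 / 73568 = 0.03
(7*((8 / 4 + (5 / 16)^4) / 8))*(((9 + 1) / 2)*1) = 4609395 / 524288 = 8.79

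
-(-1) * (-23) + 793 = 770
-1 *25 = -25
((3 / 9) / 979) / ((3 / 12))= 4 / 2937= 0.00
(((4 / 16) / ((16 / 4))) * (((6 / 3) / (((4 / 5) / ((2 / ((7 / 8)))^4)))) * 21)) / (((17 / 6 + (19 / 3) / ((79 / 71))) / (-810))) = -1310515200 / 154007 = -8509.45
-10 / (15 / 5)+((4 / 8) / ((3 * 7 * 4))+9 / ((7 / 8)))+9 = 383 / 24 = 15.96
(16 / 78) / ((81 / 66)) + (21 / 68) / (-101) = 1186655 / 7232004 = 0.16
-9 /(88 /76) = -171 /22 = -7.77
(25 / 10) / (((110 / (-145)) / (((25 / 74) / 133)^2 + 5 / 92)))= -4389714775 / 24506835892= -0.18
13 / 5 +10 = 63 / 5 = 12.60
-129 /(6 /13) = -559 /2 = -279.50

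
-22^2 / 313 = -484 / 313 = -1.55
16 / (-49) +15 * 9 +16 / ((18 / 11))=144.45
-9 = -9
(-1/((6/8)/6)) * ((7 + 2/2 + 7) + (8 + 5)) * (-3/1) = 672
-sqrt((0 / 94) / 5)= 0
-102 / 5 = -20.40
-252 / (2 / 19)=-2394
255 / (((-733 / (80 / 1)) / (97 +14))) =-2264400 / 733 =-3089.22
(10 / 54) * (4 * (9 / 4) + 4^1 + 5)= 10 / 3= 3.33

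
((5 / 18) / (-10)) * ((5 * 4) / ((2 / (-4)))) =10 / 9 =1.11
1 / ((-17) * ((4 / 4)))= -1 / 17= -0.06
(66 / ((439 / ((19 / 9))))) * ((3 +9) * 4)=6688 / 439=15.23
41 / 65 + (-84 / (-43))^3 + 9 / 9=46953502 / 5167955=9.09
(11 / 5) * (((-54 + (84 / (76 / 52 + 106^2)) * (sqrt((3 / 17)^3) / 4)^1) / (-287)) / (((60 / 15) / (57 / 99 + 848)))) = 6147 / 70 - 26637 * sqrt(51) / 844382860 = 87.81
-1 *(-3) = 3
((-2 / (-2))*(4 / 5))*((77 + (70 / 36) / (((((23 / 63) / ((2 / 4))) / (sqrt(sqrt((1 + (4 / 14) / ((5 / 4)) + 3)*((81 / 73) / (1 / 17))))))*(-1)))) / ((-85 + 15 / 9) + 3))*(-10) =6.88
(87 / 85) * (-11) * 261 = -249777 / 85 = -2938.55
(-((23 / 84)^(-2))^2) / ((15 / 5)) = -16595712 / 279841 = -59.30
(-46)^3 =-97336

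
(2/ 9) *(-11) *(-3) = 22/ 3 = 7.33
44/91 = 0.48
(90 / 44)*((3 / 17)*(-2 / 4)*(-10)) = 675 / 374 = 1.80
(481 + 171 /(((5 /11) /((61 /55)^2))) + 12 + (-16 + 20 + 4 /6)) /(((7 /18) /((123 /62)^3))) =789887798091 /40962625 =19283.13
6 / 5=1.20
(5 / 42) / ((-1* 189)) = -5 / 7938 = -0.00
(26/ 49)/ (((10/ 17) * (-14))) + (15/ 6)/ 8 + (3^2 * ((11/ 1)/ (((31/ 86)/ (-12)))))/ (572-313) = -392690931/ 31473680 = -12.48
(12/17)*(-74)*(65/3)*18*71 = -24588720/17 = -1446395.29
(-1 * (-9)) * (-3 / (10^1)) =-27 / 10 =-2.70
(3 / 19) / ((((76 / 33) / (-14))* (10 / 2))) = -693 / 3610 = -0.19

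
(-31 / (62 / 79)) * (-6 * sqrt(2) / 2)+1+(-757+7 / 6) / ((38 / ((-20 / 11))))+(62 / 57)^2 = 1370498 / 35739+237 * sqrt(2) / 2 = 205.93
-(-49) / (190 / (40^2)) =412.63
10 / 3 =3.33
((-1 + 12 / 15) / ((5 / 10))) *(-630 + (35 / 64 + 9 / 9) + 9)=7929 / 32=247.78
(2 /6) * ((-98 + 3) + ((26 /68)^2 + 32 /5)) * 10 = -294.85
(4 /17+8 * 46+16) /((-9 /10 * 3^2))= -65320 /1377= -47.44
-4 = -4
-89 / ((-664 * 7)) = 89 / 4648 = 0.02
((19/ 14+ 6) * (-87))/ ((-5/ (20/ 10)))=256.03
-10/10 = -1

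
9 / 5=1.80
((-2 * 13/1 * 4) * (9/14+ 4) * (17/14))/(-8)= 14365/196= 73.29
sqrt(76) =2 *sqrt(19) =8.72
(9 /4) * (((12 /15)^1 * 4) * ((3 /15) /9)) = 4 /25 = 0.16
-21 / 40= -0.52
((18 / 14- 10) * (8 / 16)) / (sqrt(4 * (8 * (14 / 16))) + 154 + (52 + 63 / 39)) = -2140307 / 101918166 + 10309 * sqrt(7) / 50959083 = -0.02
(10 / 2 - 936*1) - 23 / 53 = -49366 / 53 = -931.43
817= 817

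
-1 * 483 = -483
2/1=2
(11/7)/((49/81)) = 891/343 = 2.60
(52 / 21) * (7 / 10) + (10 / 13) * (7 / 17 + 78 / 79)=735784 / 261885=2.81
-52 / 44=-13 / 11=-1.18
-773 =-773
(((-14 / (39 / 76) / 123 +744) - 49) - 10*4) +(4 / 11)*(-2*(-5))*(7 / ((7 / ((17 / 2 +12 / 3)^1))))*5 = 46543181 / 52767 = 882.05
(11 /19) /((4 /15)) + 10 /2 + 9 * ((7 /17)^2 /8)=323389 /43928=7.36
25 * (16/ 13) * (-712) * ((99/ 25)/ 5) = -1127808/ 65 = -17350.89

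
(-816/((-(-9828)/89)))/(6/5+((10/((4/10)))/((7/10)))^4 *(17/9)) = -5189590/2158203967751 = -0.00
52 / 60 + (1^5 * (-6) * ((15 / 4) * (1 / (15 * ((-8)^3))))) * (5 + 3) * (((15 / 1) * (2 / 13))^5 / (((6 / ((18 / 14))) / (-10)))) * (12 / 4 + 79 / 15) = -1025540462 / 38985765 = -26.31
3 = 3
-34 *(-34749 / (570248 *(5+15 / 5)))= 34749 / 134176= 0.26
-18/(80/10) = -9/4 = -2.25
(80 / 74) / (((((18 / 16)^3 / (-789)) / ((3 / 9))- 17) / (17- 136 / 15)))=-0.50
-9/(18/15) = -15/2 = -7.50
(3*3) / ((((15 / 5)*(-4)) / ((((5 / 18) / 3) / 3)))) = -5 / 216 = -0.02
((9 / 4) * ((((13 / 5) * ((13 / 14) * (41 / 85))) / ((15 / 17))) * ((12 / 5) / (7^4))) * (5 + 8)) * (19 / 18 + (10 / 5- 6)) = -4774081 / 42017500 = -0.11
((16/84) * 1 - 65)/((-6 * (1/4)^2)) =10888/63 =172.83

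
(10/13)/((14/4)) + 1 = 111/91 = 1.22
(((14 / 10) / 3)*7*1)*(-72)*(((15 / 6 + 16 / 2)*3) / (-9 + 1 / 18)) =95256 / 115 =828.31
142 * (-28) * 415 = -1650040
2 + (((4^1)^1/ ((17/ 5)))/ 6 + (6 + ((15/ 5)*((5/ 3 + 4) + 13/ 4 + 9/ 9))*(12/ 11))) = 22805/ 561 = 40.65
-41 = -41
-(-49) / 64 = 49 / 64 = 0.77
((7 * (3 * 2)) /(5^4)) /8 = 0.01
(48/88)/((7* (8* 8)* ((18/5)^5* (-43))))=-3125/66734502912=-0.00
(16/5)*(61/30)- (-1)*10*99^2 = 7351238/75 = 98016.51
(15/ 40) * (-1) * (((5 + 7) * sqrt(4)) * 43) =-387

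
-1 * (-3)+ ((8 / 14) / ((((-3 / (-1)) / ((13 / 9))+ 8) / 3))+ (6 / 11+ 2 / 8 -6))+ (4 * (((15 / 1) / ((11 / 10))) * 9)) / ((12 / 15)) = 24676915 / 40348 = 611.60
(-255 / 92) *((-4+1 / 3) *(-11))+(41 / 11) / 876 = -12387811 / 110814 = -111.79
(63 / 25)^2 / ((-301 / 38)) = -0.80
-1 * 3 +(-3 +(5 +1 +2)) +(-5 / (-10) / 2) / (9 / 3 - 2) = 9 / 4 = 2.25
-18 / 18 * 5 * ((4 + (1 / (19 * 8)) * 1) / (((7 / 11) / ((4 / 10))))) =-957 / 76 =-12.59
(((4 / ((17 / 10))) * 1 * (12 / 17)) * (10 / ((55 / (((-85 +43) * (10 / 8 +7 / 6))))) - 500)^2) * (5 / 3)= 26019367200 / 34969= 744069.52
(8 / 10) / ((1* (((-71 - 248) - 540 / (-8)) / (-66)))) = 528 / 2515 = 0.21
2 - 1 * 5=-3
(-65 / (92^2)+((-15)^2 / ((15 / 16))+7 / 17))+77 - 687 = -53180417 / 143888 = -369.60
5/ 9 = 0.56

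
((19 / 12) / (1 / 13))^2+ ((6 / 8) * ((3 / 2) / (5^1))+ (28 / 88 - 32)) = 392.22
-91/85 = -1.07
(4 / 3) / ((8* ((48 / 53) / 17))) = 3.13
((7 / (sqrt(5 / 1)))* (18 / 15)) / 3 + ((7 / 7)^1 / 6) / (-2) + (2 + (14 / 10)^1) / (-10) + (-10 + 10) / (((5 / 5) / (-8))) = -127 / 300 + 14* sqrt(5) / 25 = 0.83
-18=-18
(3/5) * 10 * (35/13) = 210/13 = 16.15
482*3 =1446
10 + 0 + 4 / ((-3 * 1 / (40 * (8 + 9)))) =-2690 / 3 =-896.67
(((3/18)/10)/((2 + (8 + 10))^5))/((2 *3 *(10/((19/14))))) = 19/161280000000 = 0.00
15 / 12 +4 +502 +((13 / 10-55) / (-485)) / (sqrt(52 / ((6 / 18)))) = 179 * sqrt(39) / 126100 +2029 / 4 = 507.26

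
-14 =-14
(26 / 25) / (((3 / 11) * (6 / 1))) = 0.64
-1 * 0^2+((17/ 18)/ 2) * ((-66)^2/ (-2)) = -1028.50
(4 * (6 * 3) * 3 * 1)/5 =216/5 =43.20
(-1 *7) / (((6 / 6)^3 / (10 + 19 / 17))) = -1323 / 17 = -77.82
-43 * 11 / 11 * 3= -129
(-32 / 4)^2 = 64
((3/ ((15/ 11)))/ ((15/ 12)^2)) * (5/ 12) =44/ 75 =0.59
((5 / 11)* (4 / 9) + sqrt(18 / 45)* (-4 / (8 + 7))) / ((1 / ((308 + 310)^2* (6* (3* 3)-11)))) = 547950.92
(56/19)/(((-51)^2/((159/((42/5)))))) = 1060/49419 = 0.02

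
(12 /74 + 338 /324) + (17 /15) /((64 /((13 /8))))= 9468779 /7672320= 1.23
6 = 6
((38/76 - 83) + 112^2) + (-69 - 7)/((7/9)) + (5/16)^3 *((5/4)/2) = 2835960087/229376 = 12363.80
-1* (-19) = 19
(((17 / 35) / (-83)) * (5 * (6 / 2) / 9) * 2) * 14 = -68 / 249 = -0.27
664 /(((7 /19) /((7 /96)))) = 1577 /12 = 131.42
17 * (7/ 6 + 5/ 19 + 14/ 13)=63155/ 1482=42.61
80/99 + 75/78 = 4555/2574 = 1.77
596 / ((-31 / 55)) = -32780 / 31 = -1057.42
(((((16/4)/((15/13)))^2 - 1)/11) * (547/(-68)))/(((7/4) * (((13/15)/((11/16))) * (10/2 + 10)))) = -1356013/5569200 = -0.24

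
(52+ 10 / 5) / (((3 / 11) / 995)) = 197010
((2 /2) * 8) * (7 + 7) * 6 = 672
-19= -19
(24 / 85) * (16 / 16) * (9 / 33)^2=216 / 10285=0.02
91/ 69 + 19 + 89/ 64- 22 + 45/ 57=41863/ 83904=0.50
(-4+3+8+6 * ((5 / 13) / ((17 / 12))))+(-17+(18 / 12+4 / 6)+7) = 0.80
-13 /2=-6.50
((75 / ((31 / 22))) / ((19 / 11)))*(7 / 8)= 63525 / 2356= 26.96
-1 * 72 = -72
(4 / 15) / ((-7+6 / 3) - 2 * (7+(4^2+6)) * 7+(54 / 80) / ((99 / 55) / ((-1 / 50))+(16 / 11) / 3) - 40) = -94528 / 159873153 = -0.00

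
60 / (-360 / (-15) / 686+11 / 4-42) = -82320 / 53803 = -1.53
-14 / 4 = -7 / 2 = -3.50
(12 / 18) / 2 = 1 / 3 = 0.33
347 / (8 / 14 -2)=-2429 / 10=-242.90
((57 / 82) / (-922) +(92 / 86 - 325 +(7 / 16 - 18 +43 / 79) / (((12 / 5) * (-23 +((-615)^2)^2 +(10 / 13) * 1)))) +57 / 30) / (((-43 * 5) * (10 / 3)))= 858468935043097563894559 / 1910487176487629243072000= 0.45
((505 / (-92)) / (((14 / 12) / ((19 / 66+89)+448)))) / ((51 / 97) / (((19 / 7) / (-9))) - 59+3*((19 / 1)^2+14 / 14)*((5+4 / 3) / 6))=-99012253845 / 42519776068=-2.33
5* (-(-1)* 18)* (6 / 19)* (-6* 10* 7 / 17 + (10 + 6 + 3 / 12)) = -77625 / 323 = -240.33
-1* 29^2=-841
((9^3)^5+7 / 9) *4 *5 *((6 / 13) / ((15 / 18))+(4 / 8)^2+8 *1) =1413854404093960024 / 39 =36252677028050257.03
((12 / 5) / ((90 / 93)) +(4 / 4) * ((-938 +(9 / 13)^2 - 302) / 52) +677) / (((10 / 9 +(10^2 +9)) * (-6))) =-432134343 / 435445400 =-0.99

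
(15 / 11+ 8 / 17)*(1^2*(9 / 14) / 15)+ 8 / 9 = 16283 / 16830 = 0.97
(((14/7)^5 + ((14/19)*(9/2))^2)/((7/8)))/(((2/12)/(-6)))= -4470048/2527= -1768.91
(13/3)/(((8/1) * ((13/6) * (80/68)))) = 17/80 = 0.21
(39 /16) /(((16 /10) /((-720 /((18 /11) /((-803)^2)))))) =-6915576525 /16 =-432223532.81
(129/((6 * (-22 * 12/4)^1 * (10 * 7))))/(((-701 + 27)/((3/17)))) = 43/35290640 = 0.00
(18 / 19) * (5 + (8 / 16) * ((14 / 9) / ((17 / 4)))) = 1586 / 323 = 4.91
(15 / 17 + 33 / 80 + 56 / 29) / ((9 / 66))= 1399519 / 59160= 23.66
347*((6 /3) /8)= 347 /4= 86.75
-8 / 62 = -4 / 31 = -0.13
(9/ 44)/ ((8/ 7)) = 63/ 352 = 0.18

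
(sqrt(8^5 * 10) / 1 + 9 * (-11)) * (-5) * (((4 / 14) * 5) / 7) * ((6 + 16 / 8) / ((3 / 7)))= 13200 / 7 - 102400 * sqrt(5) / 21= -9017.78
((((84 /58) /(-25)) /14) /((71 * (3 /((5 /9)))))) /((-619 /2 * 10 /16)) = 16 /286767225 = 0.00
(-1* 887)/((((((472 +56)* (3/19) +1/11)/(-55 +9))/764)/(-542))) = -3531184282384/17443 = -202441339.36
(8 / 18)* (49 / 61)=196 / 549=0.36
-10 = -10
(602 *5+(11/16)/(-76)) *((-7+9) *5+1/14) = 516081009/17024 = 30314.91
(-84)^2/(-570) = -1176/95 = -12.38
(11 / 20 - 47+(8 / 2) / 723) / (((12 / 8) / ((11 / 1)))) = -7387457 / 21690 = -340.59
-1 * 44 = -44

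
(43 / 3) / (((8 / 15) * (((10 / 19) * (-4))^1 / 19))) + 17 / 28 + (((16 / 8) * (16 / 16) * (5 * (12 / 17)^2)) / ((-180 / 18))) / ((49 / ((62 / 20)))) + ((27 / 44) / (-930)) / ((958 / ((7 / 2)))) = -179100820493923 / 740173945280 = -241.97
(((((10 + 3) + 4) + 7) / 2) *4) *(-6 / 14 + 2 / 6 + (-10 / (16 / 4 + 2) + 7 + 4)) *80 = 248320 / 7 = 35474.29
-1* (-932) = 932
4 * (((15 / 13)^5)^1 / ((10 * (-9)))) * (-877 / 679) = 0.12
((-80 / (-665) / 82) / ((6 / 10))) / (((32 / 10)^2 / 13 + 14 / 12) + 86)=26000 / 935249483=0.00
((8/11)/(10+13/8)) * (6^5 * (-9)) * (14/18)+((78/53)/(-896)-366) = -3771.33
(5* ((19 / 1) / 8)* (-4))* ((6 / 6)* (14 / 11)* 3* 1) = -1995 / 11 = -181.36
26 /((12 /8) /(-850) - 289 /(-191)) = 8442200 /490727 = 17.20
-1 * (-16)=16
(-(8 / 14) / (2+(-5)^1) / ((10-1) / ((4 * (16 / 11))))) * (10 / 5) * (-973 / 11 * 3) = -71168 / 1089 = -65.35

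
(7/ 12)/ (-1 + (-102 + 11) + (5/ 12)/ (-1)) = -7/ 1109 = -0.01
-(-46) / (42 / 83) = 1909 / 21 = 90.90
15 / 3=5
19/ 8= 2.38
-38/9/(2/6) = -38/3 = -12.67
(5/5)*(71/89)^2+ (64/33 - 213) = -55003412/261393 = -210.42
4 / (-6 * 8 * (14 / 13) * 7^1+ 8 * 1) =-13 / 1150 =-0.01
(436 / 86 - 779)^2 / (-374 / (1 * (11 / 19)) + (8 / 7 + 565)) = -7752442887 / 1033591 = -7500.49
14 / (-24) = -7 / 12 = -0.58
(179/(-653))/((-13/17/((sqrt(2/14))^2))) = 3043/59423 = 0.05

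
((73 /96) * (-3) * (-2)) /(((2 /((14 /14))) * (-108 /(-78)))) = 949 /576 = 1.65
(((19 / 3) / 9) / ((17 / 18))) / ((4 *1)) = 19 / 102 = 0.19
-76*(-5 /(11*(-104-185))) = -380 /3179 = -0.12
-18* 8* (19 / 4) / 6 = -114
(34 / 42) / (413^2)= 17 / 3581949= 0.00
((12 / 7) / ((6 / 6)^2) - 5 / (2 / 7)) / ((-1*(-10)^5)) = -221 / 1400000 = -0.00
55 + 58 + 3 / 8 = 907 / 8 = 113.38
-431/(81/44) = -18964/81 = -234.12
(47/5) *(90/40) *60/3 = 423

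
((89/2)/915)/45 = 89/82350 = 0.00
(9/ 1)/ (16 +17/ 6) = 54/ 113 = 0.48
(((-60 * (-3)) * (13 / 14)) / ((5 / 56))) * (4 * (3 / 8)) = 2808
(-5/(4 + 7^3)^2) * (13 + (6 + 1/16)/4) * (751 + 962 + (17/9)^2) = -322925045/312100128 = -1.03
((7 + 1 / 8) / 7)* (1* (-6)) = -171 / 28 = -6.11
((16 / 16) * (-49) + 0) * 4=-196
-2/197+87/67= 17005/13199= 1.29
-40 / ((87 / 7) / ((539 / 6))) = -75460 / 261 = -289.12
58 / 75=0.77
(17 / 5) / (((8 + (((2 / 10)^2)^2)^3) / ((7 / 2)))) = 5810546875 / 3906250002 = 1.49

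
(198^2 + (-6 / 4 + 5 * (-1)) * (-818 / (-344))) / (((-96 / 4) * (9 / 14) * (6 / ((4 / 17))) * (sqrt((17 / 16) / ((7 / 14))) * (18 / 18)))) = -94366013 * sqrt(34) / 8052696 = -68.33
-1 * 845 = -845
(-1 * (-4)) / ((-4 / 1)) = -1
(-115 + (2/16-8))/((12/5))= -4915/96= -51.20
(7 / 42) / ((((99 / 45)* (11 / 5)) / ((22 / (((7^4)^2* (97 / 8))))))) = 200 / 18453128001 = 0.00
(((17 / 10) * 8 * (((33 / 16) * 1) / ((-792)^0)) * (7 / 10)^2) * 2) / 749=3927 / 107000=0.04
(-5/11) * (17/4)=-1.93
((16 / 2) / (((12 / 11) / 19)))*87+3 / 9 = 36367 / 3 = 12122.33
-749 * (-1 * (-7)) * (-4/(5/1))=20972/5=4194.40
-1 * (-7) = 7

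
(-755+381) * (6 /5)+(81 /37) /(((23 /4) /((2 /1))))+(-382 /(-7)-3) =-11808773 /29785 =-396.47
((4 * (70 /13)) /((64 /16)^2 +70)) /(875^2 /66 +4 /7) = 64680 /2996038201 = 0.00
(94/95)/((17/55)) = 1034/323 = 3.20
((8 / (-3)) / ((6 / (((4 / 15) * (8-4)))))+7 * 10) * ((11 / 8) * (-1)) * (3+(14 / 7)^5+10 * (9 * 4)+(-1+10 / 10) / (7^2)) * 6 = -4078217 / 18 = -226567.61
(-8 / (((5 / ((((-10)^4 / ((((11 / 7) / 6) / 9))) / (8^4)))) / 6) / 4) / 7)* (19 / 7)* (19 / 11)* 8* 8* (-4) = 467856000 / 847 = 552368.36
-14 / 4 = -7 / 2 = -3.50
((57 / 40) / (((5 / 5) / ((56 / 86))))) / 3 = 133 / 430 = 0.31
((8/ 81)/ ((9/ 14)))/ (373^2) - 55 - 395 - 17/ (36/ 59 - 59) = -157132440108287/ 349409266245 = -449.71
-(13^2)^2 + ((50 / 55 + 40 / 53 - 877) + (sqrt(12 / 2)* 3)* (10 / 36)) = -17161384 / 583 + 5* sqrt(6) / 6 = -29434.29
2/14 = 1/7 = 0.14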